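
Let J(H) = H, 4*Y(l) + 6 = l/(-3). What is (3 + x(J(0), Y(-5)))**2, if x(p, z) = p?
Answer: 9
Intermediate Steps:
Y(l) = -3/2 - l/12 (Y(l) = -3/2 + (l/(-3))/4 = -3/2 + (l*(-1/3))/4 = -3/2 + (-l/3)/4 = -3/2 - l/12)
(3 + x(J(0), Y(-5)))**2 = (3 + 0)**2 = 3**2 = 9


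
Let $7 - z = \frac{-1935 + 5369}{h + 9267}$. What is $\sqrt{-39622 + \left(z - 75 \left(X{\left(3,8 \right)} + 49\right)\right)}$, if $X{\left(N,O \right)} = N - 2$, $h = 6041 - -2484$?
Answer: $\frac{i \sqrt{53622969223}}{1112} \approx 208.24 i$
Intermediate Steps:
$h = 8525$ ($h = 6041 + 2484 = 8525$)
$X{\left(N,O \right)} = -2 + N$
$z = \frac{60555}{8896}$ ($z = 7 - \frac{-1935 + 5369}{8525 + 9267} = 7 - \frac{3434}{17792} = 7 - 3434 \cdot \frac{1}{17792} = 7 - \frac{1717}{8896} = \frac{60555}{8896} \approx 6.807$)
$\sqrt{-39622 + \left(z - 75 \left(X{\left(3,8 \right)} + 49\right)\right)} = \sqrt{-39622 + \left(\frac{60555}{8896} - 75 \left(\left(-2 + 3\right) + 49\right)\right)} = \sqrt{-39622 + \left(\frac{60555}{8896} - 75 \left(1 + 49\right)\right)} = \sqrt{-39622 + \left(\frac{60555}{8896} - 3750\right)} = \sqrt{-39622 - \frac{33299445}{8896}} = \sqrt{- \frac{385776757}{8896}} = \frac{i \sqrt{53622969223}}{1112}$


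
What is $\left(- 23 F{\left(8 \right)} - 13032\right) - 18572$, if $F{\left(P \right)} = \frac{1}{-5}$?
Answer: $- \frac{157997}{5} \approx -31599.0$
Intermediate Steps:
$F{\left(P \right)} = - \frac{1}{5}$
$\left(- 23 F{\left(8 \right)} - 13032\right) - 18572 = \left(\left(-23\right) \left(- \frac{1}{5}\right) - 13032\right) - 18572 = \left(\frac{23}{5} - 13032\right) - 18572 = - \frac{65137}{5} - 18572 = - \frac{157997}{5}$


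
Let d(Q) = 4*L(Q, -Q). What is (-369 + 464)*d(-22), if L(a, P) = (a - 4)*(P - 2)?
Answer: -197600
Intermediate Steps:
L(a, P) = (-4 + a)*(-2 + P)
d(Q) = 32 - 4*Q² + 8*Q (d(Q) = 4*(8 - (-4)*Q - 2*Q + (-Q)*Q) = 4*(8 + 4*Q - 2*Q - Q²) = 4*(8 - Q² + 2*Q) = 32 - 4*Q² + 8*Q)
(-369 + 464)*d(-22) = (-369 + 464)*(32 - 4*(-22)² + 8*(-22)) = 95*(32 - 4*484 - 176) = 95*(32 - 1936 - 176) = 95*(-2080) = -197600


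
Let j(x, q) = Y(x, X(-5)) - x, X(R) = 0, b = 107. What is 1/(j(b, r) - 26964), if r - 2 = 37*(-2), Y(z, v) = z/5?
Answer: -5/135248 ≈ -3.6969e-5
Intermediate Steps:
Y(z, v) = z/5 (Y(z, v) = z*(⅕) = z/5)
r = -72 (r = 2 + 37*(-2) = 2 - 74 = -72)
j(x, q) = -4*x/5 (j(x, q) = x/5 - x = -4*x/5)
1/(j(b, r) - 26964) = 1/(-⅘*107 - 26964) = 1/(-428/5 - 26964) = 1/(-135248/5) = -5/135248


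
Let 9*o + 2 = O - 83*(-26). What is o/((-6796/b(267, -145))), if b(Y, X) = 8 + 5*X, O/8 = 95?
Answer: 58077/1699 ≈ 34.183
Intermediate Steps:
O = 760 (O = 8*95 = 760)
o = 324 (o = -2/9 + (760 - 83*(-26))/9 = -2/9 + (760 + 2158)/9 = -2/9 + (⅑)*2918 = -2/9 + 2918/9 = 324)
o/((-6796/b(267, -145))) = 324/((-6796/(8 + 5*(-145)))) = 324/((-6796/(8 - 725))) = 324/((-6796/(-717))) = 324/((-6796*(-1/717))) = 324/(6796/717) = 324*(717/6796) = 58077/1699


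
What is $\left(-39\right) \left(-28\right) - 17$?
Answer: $1075$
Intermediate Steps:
$\left(-39\right) \left(-28\right) - 17 = 1092 - 17 = 1075$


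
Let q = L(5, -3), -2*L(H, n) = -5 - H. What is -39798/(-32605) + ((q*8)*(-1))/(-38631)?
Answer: 1538740738/1259563755 ≈ 1.2216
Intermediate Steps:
L(H, n) = 5/2 + H/2 (L(H, n) = -(-5 - H)/2 = 5/2 + H/2)
q = 5 (q = 5/2 + (½)*5 = 5/2 + 5/2 = 5)
-39798/(-32605) + ((q*8)*(-1))/(-38631) = -39798/(-32605) + ((5*8)*(-1))/(-38631) = -39798*(-1/32605) + (40*(-1))*(-1/38631) = 39798/32605 - 40*(-1/38631) = 39798/32605 + 40/38631 = 1538740738/1259563755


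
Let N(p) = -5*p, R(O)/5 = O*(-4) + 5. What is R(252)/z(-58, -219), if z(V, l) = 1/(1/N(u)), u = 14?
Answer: 1003/14 ≈ 71.643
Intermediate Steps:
R(O) = 25 - 20*O (R(O) = 5*(O*(-4) + 5) = 5*(-4*O + 5) = 5*(5 - 4*O) = 25 - 20*O)
z(V, l) = -70 (z(V, l) = 1/(1/(-5*14)) = 1/(1/(-70)) = 1/(-1/70) = -70)
R(252)/z(-58, -219) = (25 - 20*252)/(-70) = (25 - 5040)*(-1/70) = -5015*(-1/70) = 1003/14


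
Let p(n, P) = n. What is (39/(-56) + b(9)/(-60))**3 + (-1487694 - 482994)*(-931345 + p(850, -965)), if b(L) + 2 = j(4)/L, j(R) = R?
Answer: 792313949826076514216491/432081216000 ≈ 1.8337e+12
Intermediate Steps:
b(L) = -2 + 4/L
(39/(-56) + b(9)/(-60))**3 + (-1487694 - 482994)*(-931345 + p(850, -965)) = (39/(-56) + (-2 + 4/9)/(-60))**3 + (-1487694 - 482994)*(-931345 + 850) = (39*(-1/56) + (-2 + 4*(1/9))*(-1/60))**3 - 1970688*(-930495) = (-39/56 + (-2 + 4/9)*(-1/60))**3 + 1833715330560 = (-39/56 - 14/9*(-1/60))**3 + 1833715330560 = (-39/56 + 7/270)**3 + 1833715330560 = (-5069/7560)**3 + 1833715330560 = -130246743509/432081216000 + 1833715330560 = 792313949826076514216491/432081216000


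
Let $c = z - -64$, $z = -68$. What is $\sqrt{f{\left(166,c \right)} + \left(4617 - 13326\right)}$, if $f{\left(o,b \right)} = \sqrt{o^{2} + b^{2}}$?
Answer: $\sqrt{-8709 + 2 \sqrt{6893}} \approx 92.428 i$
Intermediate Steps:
$c = -4$ ($c = -68 - -64 = -68 + 64 = -4$)
$f{\left(o,b \right)} = \sqrt{b^{2} + o^{2}}$
$\sqrt{f{\left(166,c \right)} + \left(4617 - 13326\right)} = \sqrt{\sqrt{\left(-4\right)^{2} + 166^{2}} + \left(4617 - 13326\right)} = \sqrt{\sqrt{16 + 27556} - 8709} = \sqrt{\sqrt{27572} - 8709} = \sqrt{2 \sqrt{6893} - 8709} = \sqrt{-8709 + 2 \sqrt{6893}}$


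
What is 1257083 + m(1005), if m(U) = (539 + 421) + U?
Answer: 1259048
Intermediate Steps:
m(U) = 960 + U
1257083 + m(1005) = 1257083 + (960 + 1005) = 1257083 + 1965 = 1259048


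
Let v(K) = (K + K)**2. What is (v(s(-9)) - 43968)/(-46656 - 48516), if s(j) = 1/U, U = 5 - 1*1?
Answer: 175871/380688 ≈ 0.46198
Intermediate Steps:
U = 4 (U = 5 - 1 = 4)
s(j) = 1/4
v(K) = 4*K**2 (v(K) = (2*K)**2 = 4*K**2)
(v(s(-9)) - 43968)/(-46656 - 48516) = (4*(1/4)**2 - 43968)/(-46656 - 48516) = (4*(1/16) - 43968)/(-95172) = (1/4 - 43968)*(-1/95172) = -175871/4*(-1/95172) = 175871/380688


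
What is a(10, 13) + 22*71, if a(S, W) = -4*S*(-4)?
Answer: 1722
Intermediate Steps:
a(S, W) = 16*S
a(10, 13) + 22*71 = 16*10 + 22*71 = 160 + 1562 = 1722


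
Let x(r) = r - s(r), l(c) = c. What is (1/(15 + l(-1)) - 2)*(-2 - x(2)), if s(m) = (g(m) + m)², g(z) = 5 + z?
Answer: -297/2 ≈ -148.50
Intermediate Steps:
s(m) = (5 + 2*m)² (s(m) = ((5 + m) + m)² = (5 + 2*m)²)
x(r) = r - (5 + 2*r)²
(1/(15 + l(-1)) - 2)*(-2 - x(2)) = (1/(15 - 1) - 2)*(-2 - (2 - (5 + 2*2)²)) = (1/14 - 2)*(-2 - (2 - (5 + 4)²)) = (1/14 - 2)*(-2 - (2 - 1*9²)) = -27*(-2 - (2 - 1*81))/14 = -27*(-2 - (2 - 81))/14 = -27*(-2 - 1*(-79))/14 = -27*(-2 + 79)/14 = -27/14*77 = -297/2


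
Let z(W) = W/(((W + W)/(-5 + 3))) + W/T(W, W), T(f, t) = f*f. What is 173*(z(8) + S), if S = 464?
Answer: 640965/8 ≈ 80121.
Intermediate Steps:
T(f, t) = f²
z(W) = -1 + 1/W (z(W) = W/(((W + W)/(-5 + 3))) + W/(W²) = W/(((2*W)/(-2))) + W/W² = W/(((2*W)*(-½))) + 1/W = W/((-W)) + 1/W = W*(-1/W) + 1/W = -1 + 1/W)
173*(z(8) + S) = 173*((1 - 1*8)/8 + 464) = 173*((1 - 8)/8 + 464) = 173*((⅛)*(-7) + 464) = 173*(-7/8 + 464) = 173*(3705/8) = 640965/8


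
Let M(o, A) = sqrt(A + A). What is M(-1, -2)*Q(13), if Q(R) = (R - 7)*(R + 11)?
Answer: 288*I ≈ 288.0*I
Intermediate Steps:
M(o, A) = sqrt(2)*sqrt(A) (M(o, A) = sqrt(2*A) = sqrt(2)*sqrt(A))
Q(R) = (-7 + R)*(11 + R)
M(-1, -2)*Q(13) = (sqrt(2)*sqrt(-2))*(-77 + 13**2 + 4*13) = (sqrt(2)*(I*sqrt(2)))*(-77 + 169 + 52) = (2*I)*144 = 288*I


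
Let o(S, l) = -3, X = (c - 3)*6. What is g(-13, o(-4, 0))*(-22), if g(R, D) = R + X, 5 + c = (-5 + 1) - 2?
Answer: 2134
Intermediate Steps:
c = -11 (c = -5 + ((-5 + 1) - 2) = -5 + (-4 - 2) = -5 - 6 = -11)
X = -84 (X = (-11 - 3)*6 = -14*6 = -84)
g(R, D) = -84 + R (g(R, D) = R - 84 = -84 + R)
g(-13, o(-4, 0))*(-22) = (-84 - 13)*(-22) = -97*(-22) = 2134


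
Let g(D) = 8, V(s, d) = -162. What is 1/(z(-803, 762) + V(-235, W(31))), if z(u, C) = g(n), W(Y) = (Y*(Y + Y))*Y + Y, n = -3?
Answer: -1/154 ≈ -0.0064935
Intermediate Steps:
W(Y) = Y + 2*Y³ (W(Y) = (Y*(2*Y))*Y + Y = (2*Y²)*Y + Y = 2*Y³ + Y = Y + 2*Y³)
z(u, C) = 8
1/(z(-803, 762) + V(-235, W(31))) = 1/(8 - 162) = 1/(-154) = -1/154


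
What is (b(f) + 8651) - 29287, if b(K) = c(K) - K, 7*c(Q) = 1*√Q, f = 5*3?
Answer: -20651 + √15/7 ≈ -20650.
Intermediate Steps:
f = 15
c(Q) = √Q/7 (c(Q) = (1*√Q)/7 = √Q/7)
b(K) = -K + √K/7 (b(K) = √K/7 - K = -K + √K/7)
(b(f) + 8651) - 29287 = ((-1*15 + √15/7) + 8651) - 29287 = ((-15 + √15/7) + 8651) - 29287 = (8636 + √15/7) - 29287 = -20651 + √15/7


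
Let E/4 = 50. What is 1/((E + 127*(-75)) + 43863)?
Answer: 1/34538 ≈ 2.8954e-5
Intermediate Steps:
E = 200 (E = 4*50 = 200)
1/((E + 127*(-75)) + 43863) = 1/((200 + 127*(-75)) + 43863) = 1/((200 - 9525) + 43863) = 1/(-9325 + 43863) = 1/34538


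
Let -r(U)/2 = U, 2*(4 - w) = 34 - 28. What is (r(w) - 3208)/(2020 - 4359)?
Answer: 3210/2339 ≈ 1.3724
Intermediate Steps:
w = 1 (w = 4 - (34 - 28)/2 = 4 - 1/2*6 = 4 - 3 = 1)
r(U) = -2*U
(r(w) - 3208)/(2020 - 4359) = (-2*1 - 3208)/(2020 - 4359) = (-2 - 3208)/(-2339) = -3210*(-1/2339) = 3210/2339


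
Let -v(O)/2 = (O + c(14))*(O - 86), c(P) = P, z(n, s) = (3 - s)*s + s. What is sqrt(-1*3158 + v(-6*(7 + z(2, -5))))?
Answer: I*sqrt(71886) ≈ 268.12*I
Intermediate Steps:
z(n, s) = s + s*(3 - s) (z(n, s) = s*(3 - s) + s = s + s*(3 - s))
v(O) = -2*(-86 + O)*(14 + O) (v(O) = -2*(O + 14)*(O - 86) = -2*(14 + O)*(-86 + O) = -2*(-86 + O)*(14 + O))
sqrt(-1*3158 + v(-6*(7 + z(2, -5)))) = sqrt(-1*3158 + (2408 - 2*36*(7 - 5*(4 - 1*(-5)))**2 + 144*(-6*(7 - 5*(4 - 1*(-5)))))) = sqrt(-3158 + (2408 - 2*36*(7 - 5*(4 + 5))**2 + 144*(-6*(7 - 5*(4 + 5))))) = sqrt(-3158 + (2408 - 2*36*(7 - 5*9)**2 + 144*(-6*(7 - 5*9)))) = sqrt(-3158 + (2408 - 2*36*(7 - 45)**2 + 144*(-6*(7 - 45)))) = sqrt(-3158 + (2408 - 2*(-6*(-38))**2 + 144*(-6*(-38)))) = sqrt(-3158 + (2408 - 2*228**2 + 144*228)) = sqrt(-3158 + (2408 - 2*51984 + 32832)) = sqrt(-3158 + (2408 - 103968 + 32832)) = sqrt(-3158 - 68728) = sqrt(-71886) = I*sqrt(71886)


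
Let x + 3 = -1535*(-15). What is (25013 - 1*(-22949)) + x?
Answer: 70984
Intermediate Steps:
x = 23022 (x = -3 - 1535*(-15) = -3 + 23025 = 23022)
(25013 - 1*(-22949)) + x = (25013 - 1*(-22949)) + 23022 = (25013 + 22949) + 23022 = 47962 + 23022 = 70984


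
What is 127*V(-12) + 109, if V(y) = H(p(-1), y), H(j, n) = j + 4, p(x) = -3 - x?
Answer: 363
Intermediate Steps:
H(j, n) = 4 + j
V(y) = 2 (V(y) = 4 + (-3 - 1*(-1)) = 4 + (-3 + 1) = 4 - 2 = 2)
127*V(-12) + 109 = 127*2 + 109 = 254 + 109 = 363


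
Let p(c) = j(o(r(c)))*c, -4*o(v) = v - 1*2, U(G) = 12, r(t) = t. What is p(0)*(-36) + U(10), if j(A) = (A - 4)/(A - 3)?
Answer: 12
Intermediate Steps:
o(v) = ½ - v/4 (o(v) = -(v - 1*2)/4 = -(v - 2)/4 = -(-2 + v)/4 = ½ - v/4)
j(A) = (-4 + A)/(-3 + A)
p(c) = c*(-7/2 - c/4)/(-5/2 - c/4) (p(c) = ((-4 + (½ - c/4))/(-3 + (½ - c/4)))*c = ((-7/2 - c/4)/(-5/2 - c/4))*c = c*(-7/2 - c/4)/(-5/2 - c/4))
p(0)*(-36) + U(10) = (0*(14 + 0)/(10 + 0))*(-36) + 12 = (0*14/10)*(-36) + 12 = (0*(⅒)*14)*(-36) + 12 = 0*(-36) + 12 = 0 + 12 = 12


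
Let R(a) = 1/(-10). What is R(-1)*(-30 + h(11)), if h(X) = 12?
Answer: 9/5 ≈ 1.8000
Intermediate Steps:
R(a) = -⅒
R(-1)*(-30 + h(11)) = -(-30 + 12)/10 = -⅒*(-18) = 9/5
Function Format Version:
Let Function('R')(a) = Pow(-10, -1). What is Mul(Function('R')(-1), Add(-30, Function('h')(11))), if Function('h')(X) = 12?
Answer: Rational(9, 5) ≈ 1.8000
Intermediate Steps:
Function('R')(a) = Rational(-1, 10)
Mul(Function('R')(-1), Add(-30, Function('h')(11))) = Mul(Rational(-1, 10), Add(-30, 12)) = Mul(Rational(-1, 10), -18) = Rational(9, 5)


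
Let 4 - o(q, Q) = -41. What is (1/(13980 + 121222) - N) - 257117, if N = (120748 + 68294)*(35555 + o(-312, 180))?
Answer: -909930053563033/135202 ≈ -6.7302e+9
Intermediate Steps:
o(q, Q) = 45 (o(q, Q) = 4 - 1*(-41) = 4 + 41 = 45)
N = 6729895200 (N = (120748 + 68294)*(35555 + 45) = 189042*35600 = 6729895200)
(1/(13980 + 121222) - N) - 257117 = (1/(13980 + 121222) - 1*6729895200) - 257117 = (1/135202 - 6729895200) - 257117 = -909895290830399/135202 - 257117 = -909930053563033/135202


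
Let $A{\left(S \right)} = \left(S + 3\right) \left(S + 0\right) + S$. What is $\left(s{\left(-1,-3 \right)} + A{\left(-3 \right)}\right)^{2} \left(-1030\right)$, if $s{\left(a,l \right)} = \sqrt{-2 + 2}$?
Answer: $-9270$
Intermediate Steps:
$s{\left(a,l \right)} = 0$ ($s{\left(a,l \right)} = \sqrt{0} = 0$)
$A{\left(S \right)} = S + S \left(3 + S\right)$ ($A{\left(S \right)} = \left(3 + S\right) S + S = S \left(3 + S\right) + S = S + S \left(3 + S\right)$)
$\left(s{\left(-1,-3 \right)} + A{\left(-3 \right)}\right)^{2} \left(-1030\right) = \left(0 - 3 \left(4 - 3\right)\right)^{2} \left(-1030\right) = \left(0 - 3\right)^{2} \left(-1030\right) = \left(-3\right)^{2} \left(-1030\right) = 9 \left(-1030\right) = -9270$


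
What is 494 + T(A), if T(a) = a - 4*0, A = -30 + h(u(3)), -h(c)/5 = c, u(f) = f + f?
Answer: 434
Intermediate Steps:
u(f) = 2*f
h(c) = -5*c
A = -60 (A = -30 - 10*3 = -30 - 5*6 = -30 - 30 = -60)
T(a) = a (T(a) = a + 0 = a)
494 + T(A) = 494 - 60 = 434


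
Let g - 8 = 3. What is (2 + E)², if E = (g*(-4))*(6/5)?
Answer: 64516/25 ≈ 2580.6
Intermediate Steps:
g = 11 (g = 8 + 3 = 11)
E = -264/5 (E = (11*(-4))*(6/5) = -264/5 ≈ -52.800)
(2 + E)² = (2 - 264/5)² = (-254/5)² = 64516/25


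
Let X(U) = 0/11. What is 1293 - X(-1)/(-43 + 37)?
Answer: 1293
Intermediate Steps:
X(U) = 0 (X(U) = 0*(1/11) = 0)
1293 - X(-1)/(-43 + 37) = 1293 - 0/(-43 + 37) = 1293 - 0/(-6) = 1293 - (-1)*0/6 = 1293 - 1*0 = 1293 + 0 = 1293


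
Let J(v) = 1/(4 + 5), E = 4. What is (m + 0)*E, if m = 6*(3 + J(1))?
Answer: 224/3 ≈ 74.667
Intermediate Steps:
J(v) = 1/9
m = 56/3 (m = 6*(3 + 1/9) = 6*(28/9) = 56/3 ≈ 18.667)
(m + 0)*E = (56/3 + 0)*4 = (56/3)*4 = 224/3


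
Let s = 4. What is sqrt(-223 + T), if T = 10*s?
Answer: I*sqrt(183) ≈ 13.528*I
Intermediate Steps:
T = 40 (T = 10*4 = 40)
sqrt(-223 + T) = sqrt(-223 + 40) = sqrt(-183) = I*sqrt(183)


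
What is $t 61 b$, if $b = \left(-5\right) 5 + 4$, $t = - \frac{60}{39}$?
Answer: $\frac{25620}{13} \approx 1970.8$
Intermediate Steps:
$t = - \frac{20}{13}$ ($t = \left(-60\right) \frac{1}{39} = - \frac{20}{13} \approx -1.5385$)
$b = -21$ ($b = -25 + 4 = -21$)
$t 61 b = \left(- \frac{20}{13}\right) 61 \left(-21\right) = \left(- \frac{1220}{13}\right) \left(-21\right) = \frac{25620}{13}$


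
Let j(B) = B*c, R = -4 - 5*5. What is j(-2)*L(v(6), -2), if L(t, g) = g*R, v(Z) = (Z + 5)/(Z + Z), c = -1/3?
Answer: 116/3 ≈ 38.667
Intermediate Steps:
c = -⅓ (c = -1*⅓ = -⅓ ≈ -0.33333)
v(Z) = (5 + Z)/(2*Z) (v(Z) = (5 + Z)/((2*Z)) = (5 + Z)*(1/(2*Z)) = (5 + Z)/(2*Z))
R = -29 (R = -4 - 25 = -29)
L(t, g) = -29*g (L(t, g) = g*(-29) = -29*g)
j(B) = -B/3 (j(B) = B*(-⅓) = -B/3)
j(-2)*L(v(6), -2) = (-⅓*(-2))*(-29*(-2)) = (⅔)*58 = 116/3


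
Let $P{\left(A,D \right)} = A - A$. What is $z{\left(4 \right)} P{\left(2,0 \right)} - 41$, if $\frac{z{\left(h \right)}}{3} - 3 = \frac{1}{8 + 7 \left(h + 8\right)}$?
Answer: $-41$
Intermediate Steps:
$P{\left(A,D \right)} = 0$
$z{\left(h \right)} = 9 + \frac{3}{64 + 7 h}$ ($z{\left(h \right)} = 9 + \frac{3}{8 + 7 \left(h + 8\right)} = 9 + \frac{3}{8 + 7 \left(8 + h\right)} = 9 + \frac{3}{8 + \left(56 + 7 h\right)} = 9 + \frac{3}{64 + 7 h}$)
$z{\left(4 \right)} P{\left(2,0 \right)} - 41 = \frac{3 \left(193 + 21 \cdot 4\right)}{64 + 7 \cdot 4} \cdot 0 - 41 = \frac{3 \left(193 + 84\right)}{64 + 28} \cdot 0 - 41 = 3 \cdot \frac{1}{92} \cdot 277 \cdot 0 - 41 = \frac{831}{92} \cdot 0 - 41 = 0 - 41 = -41$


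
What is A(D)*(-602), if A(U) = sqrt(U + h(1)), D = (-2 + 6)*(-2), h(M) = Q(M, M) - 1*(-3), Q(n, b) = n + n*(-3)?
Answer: -602*I*sqrt(7) ≈ -1592.7*I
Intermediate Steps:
Q(n, b) = -2*n (Q(n, b) = n - 3*n = -2*n)
h(M) = 3 - 2*M (h(M) = -2*M - 1*(-3) = -2*M + 3 = 3 - 2*M)
D = -8 (D = 4*(-2) = -8)
A(U) = sqrt(1 + U) (A(U) = sqrt(U + (3 - 2*1)) = sqrt(U + (3 - 2)) = sqrt(U + 1) = sqrt(1 + U))
A(D)*(-602) = sqrt(1 - 8)*(-602) = sqrt(-7)*(-602) = (I*sqrt(7))*(-602) = -602*I*sqrt(7)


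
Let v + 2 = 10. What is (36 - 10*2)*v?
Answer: 128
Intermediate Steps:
v = 8 (v = -2 + 10 = 8)
(36 - 10*2)*v = (36 - 10*2)*8 = (36 - 20)*8 = 16*8 = 128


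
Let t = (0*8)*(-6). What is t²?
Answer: 0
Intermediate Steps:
t = 0 (t = 0*(-6) = 0)
t² = 0² = 0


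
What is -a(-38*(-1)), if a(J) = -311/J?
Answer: 311/38 ≈ 8.1842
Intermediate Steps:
-a(-38*(-1)) = -(-311)/((-38*(-1))) = -(-311)/38 = -1*(-311/38) = 311/38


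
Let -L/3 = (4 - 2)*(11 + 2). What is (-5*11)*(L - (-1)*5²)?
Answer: 2915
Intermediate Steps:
L = -78 (L = -3*(4 - 2)*(11 + 2) = -6*13 = -3*26 = -78)
(-5*11)*(L - (-1)*5²) = (-5*11)*(-78 - (-1)*5²) = -55*(-78 - (-1)*25) = -55*(-78 - 1*(-25)) = -55*(-78 + 25) = -55*(-53) = 2915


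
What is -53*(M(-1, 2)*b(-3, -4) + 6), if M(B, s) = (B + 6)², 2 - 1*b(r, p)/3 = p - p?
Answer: -8268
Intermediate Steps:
b(r, p) = 6 (b(r, p) = 6 - 3*(p - p) = 6 - 3*0 = 6 + 0 = 6)
M(B, s) = (6 + B)²
-53*(M(-1, 2)*b(-3, -4) + 6) = -53*((6 - 1)²*6 + 6) = -53*(5²*6 + 6) = -53*(25*6 + 6) = -53*(150 + 6) = -53*156 = -8268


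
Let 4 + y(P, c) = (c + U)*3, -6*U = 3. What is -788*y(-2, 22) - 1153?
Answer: -48827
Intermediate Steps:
U = -½ (U = -⅙*3 = -½ ≈ -0.50000)
y(P, c) = -11/2 + 3*c (y(P, c) = -4 + (c - ½)*3 = -4 + (-½ + c)*3 = -4 + (-3/2 + 3*c) = -11/2 + 3*c)
-788*y(-2, 22) - 1153 = -788*(-11/2 + 3*22) - 1153 = -788*(-11/2 + 66) - 1153 = -788*121/2 - 1153 = -47674 - 1153 = -48827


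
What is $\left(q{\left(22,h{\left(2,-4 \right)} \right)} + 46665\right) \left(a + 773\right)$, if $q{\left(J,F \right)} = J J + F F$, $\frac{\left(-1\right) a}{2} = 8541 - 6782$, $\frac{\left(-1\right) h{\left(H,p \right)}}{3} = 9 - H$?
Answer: $-130634550$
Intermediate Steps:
$h{\left(H,p \right)} = -27 + 3 H$ ($h{\left(H,p \right)} = - 3 \left(9 - H\right) = -27 + 3 H$)
$a = -3518$ ($a = - 2 \left(8541 - 6782\right) = \left(-2\right) 1759 = -3518$)
$q{\left(J,F \right)} = F^{2} + J^{2}$ ($q{\left(J,F \right)} = J^{2} + F^{2} = F^{2} + J^{2}$)
$\left(q{\left(22,h{\left(2,-4 \right)} \right)} + 46665\right) \left(a + 773\right) = \left(\left(\left(-27 + 3 \cdot 2\right)^{2} + 22^{2}\right) + 46665\right) \left(-3518 + 773\right) = \left(\left(\left(-27 + 6\right)^{2} + 484\right) + 46665\right) \left(-2745\right) = \left(\left(\left(-21\right)^{2} + 484\right) + 46665\right) \left(-2745\right) = \left(\left(441 + 484\right) + 46665\right) \left(-2745\right) = \left(925 + 46665\right) \left(-2745\right) = 47590 \left(-2745\right) = -130634550$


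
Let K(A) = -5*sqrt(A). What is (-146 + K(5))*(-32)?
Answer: 4672 + 160*sqrt(5) ≈ 5029.8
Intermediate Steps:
(-146 + K(5))*(-32) = (-146 - 5*sqrt(5))*(-32) = 4672 + 160*sqrt(5)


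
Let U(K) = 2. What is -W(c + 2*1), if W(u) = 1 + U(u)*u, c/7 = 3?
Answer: -47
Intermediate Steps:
c = 21 (c = 7*3 = 21)
W(u) = 1 + 2*u
-W(c + 2*1) = -(1 + 2*(21 + 2*1)) = -(1 + 2*(21 + 2)) = -(1 + 2*23) = -(1 + 46) = -1*47 = -47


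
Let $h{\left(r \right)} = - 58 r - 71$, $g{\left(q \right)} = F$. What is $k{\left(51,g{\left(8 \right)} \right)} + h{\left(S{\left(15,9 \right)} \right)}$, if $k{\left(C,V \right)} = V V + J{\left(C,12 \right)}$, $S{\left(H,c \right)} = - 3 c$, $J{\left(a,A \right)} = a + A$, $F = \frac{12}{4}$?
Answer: $1567$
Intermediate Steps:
$F = 3$ ($F = 12 \cdot \frac{1}{4} = 3$)
$J{\left(a,A \right)} = A + a$
$g{\left(q \right)} = 3$
$h{\left(r \right)} = -71 - 58 r$
$k{\left(C,V \right)} = 12 + C + V^{2}$ ($k{\left(C,V \right)} = V V + \left(12 + C\right) = V^{2} + \left(12 + C\right) = 12 + C + V^{2}$)
$k{\left(51,g{\left(8 \right)} \right)} + h{\left(S{\left(15,9 \right)} \right)} = \left(12 + 51 + 3^{2}\right) - \left(71 + 58 \left(\left(-3\right) 9\right)\right) = \left(12 + 51 + 9\right) - -1495 = 72 + \left(-71 + 1566\right) = 72 + 1495 = 1567$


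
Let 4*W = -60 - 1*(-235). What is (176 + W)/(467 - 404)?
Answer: 293/84 ≈ 3.4881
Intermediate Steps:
W = 175/4 (W = (-60 - 1*(-235))/4 = (-60 + 235)/4 = (¼)*175 = 175/4 ≈ 43.750)
(176 + W)/(467 - 404) = (176 + 175/4)/(467 - 404) = (879/4)/63 = (879/4)*(1/63) = 293/84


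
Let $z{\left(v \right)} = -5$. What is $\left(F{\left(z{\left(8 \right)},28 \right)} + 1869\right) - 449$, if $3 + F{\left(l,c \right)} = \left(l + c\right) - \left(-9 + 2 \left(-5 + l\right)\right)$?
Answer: $1469$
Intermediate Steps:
$F{\left(l,c \right)} = 16 + c - l$ ($F{\left(l,c \right)} = -3 - \left(-9 - c - l + 2 \left(-5 + l\right)\right) = -3 + \left(\left(c + l\right) + \left(9 - \left(-10 + 2 l\right)\right)\right) = -3 - \left(-19 + l - c\right) = -3 + \left(19 + c - l\right) = 16 + c - l$)
$\left(F{\left(z{\left(8 \right)},28 \right)} + 1869\right) - 449 = \left(\left(16 + 28 - -5\right) + 1869\right) - 449 = \left(\left(16 + 28 + 5\right) + 1869\right) - 449 = \left(49 + 1869\right) - 449 = 1918 - 449 = 1469$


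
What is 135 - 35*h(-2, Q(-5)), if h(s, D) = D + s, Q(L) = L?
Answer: 380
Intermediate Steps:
135 - 35*h(-2, Q(-5)) = 135 - 35*(-5 - 2) = 135 - 35*(-7) = 135 + 245 = 380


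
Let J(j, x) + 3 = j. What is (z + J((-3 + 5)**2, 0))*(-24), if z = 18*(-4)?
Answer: 1704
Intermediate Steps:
z = -72
J(j, x) = -3 + j
(z + J((-3 + 5)**2, 0))*(-24) = (-72 + (-3 + (-3 + 5)**2))*(-24) = (-72 + (-3 + 2**2))*(-24) = (-72 + (-3 + 4))*(-24) = (-72 + 1)*(-24) = -71*(-24) = 1704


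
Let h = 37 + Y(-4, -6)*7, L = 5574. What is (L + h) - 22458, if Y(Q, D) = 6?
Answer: -16805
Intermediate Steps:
h = 79 (h = 37 + 6*7 = 37 + 42 = 79)
(L + h) - 22458 = (5574 + 79) - 22458 = 5653 - 22458 = -16805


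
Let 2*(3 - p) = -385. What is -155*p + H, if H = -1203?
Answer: -63011/2 ≈ -31506.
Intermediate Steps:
p = 391/2 (p = 3 - ½*(-385) = 3 + 385/2 = 391/2 ≈ 195.50)
-155*p + H = -155*391/2 - 1203 = -60605/2 - 1203 = -63011/2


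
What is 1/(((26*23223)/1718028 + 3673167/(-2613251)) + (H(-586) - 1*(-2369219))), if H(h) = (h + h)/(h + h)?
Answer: 57559466526/136370978606729369 ≈ 4.2208e-7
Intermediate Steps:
H(h) = 1 (H(h) = (2*h)/((2*h)) = (2*h)*(1/(2*h)) = 1)
1/(((26*23223)/1718028 + 3673167/(-2613251)) + (H(-586) - 1*(-2369219))) = 1/(((26*23223)/1718028 + 3673167/(-2613251)) + (1 - 1*(-2369219))) = 1/((603798*(1/1718028) + 3673167*(-1/2613251)) + (1 + 2369219)) = 1/((7741/22026 - 3673167/2613251) + 2369220) = 1/(-60676000351/57559466526 + 2369220) = 1/(136370978606729369/57559466526) = 57559466526/136370978606729369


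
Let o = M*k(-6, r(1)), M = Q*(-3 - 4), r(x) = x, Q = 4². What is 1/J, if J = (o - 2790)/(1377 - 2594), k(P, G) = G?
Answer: 1217/2902 ≈ 0.41937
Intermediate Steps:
Q = 16
M = -112 (M = 16*(-3 - 4) = 16*(-7) = -112)
o = -112 (o = -112*1 = -112)
J = 2902/1217 (J = (-112 - 2790)/(1377 - 2594) = -2902/(-1217) = -2902*(-1/1217) = 2902/1217 ≈ 2.3846)
1/J = 1/(2902/1217) = 1217/2902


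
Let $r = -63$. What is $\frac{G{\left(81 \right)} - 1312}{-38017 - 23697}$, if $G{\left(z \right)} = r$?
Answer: $\frac{1375}{61714} \approx 0.02228$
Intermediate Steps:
$G{\left(z \right)} = -63$
$\frac{G{\left(81 \right)} - 1312}{-38017 - 23697} = \frac{-63 - 1312}{-38017 - 23697} = - \frac{1375}{-61714} = \left(-1375\right) \left(- \frac{1}{61714}\right) = \frac{1375}{61714}$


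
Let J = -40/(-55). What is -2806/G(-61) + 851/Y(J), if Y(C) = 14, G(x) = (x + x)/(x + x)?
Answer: -38433/14 ≈ -2745.2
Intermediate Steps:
G(x) = 1 (G(x) = (2*x)/((2*x)) = (2*x)*(1/(2*x)) = 1)
J = 8/11 (J = -40*(-1/55) = 8/11 ≈ 0.72727)
-2806/G(-61) + 851/Y(J) = -2806/1 + 851/14 = -2806*1 + 851*(1/14) = -2806 + 851/14 = -38433/14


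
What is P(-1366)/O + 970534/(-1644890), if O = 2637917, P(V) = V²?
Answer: 254552113581/2169541647065 ≈ 0.11733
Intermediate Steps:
P(-1366)/O + 970534/(-1644890) = (-1366)²/2637917 + 970534/(-1644890) = 1865956*(1/2637917) + 970534*(-1/1644890) = 1865956/2637917 - 485267/822445 = 254552113581/2169541647065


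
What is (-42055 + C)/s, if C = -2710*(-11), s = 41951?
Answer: -12245/41951 ≈ -0.29189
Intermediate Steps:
C = 29810
(-42055 + C)/s = (-42055 + 29810)/41951 = -12245*1/41951 = -12245/41951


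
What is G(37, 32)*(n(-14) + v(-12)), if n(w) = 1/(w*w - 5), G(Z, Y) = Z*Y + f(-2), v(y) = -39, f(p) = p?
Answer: -8803536/191 ≈ -46092.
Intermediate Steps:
G(Z, Y) = -2 + Y*Z (G(Z, Y) = Z*Y - 2 = Y*Z - 2 = -2 + Y*Z)
n(w) = 1/(-5 + w²) (n(w) = 1/(w² - 5) = 1/(-5 + w²))
G(37, 32)*(n(-14) + v(-12)) = (-2 + 32*37)*(1/(-5 + (-14)²) - 39) = (-2 + 1184)*(1/(-5 + 196) - 39) = 1182*(1/191 - 39) = 1182*(-7448/191) = -8803536/191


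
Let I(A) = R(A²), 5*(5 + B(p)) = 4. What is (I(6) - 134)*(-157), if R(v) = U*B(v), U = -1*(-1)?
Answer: 108487/5 ≈ 21697.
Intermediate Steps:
B(p) = -21/5 (B(p) = -5 + (⅕)*4 = -5 + ⅘ = -21/5)
U = 1
R(v) = -21/5 (R(v) = 1*(-21/5) = -21/5)
I(A) = -21/5
(I(6) - 134)*(-157) = (-21/5 - 134)*(-157) = -691/5*(-157) = 108487/5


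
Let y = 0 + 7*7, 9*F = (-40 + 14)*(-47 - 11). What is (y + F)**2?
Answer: 3798601/81 ≈ 46896.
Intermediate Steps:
F = 1508/9 (F = ((-40 + 14)*(-47 - 11))/9 = (-26*(-58))/9 = (1/9)*1508 = 1508/9 ≈ 167.56)
y = 49 (y = 0 + 49 = 49)
(y + F)**2 = (49 + 1508/9)**2 = (1949/9)**2 = 3798601/81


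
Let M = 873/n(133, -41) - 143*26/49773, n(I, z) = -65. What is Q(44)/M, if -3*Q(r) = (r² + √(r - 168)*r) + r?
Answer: 2135261700/43693499 + 94900520*I*√31/43693499 ≈ 48.869 + 12.093*I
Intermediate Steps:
Q(r) = -r/3 - r²/3 - r*√(-168 + r)/3 (Q(r) = -((r² + √(r - 168)*r) + r)/3 = -((r² + √(-168 + r)*r) + r)/3 = -((r² + r*√(-168 + r)) + r)/3 = -(r + r² + r*√(-168 + r))/3 = -r/3 - r²/3 - r*√(-168 + r)/3)
M = -43693499/3235245 (M = 873/(-65) - 143*26/49773 = 873*(-1/65) - 3718*1/49773 = -873/65 - 3718/49773 = -43693499/3235245 ≈ -13.505)
Q(44)/M = (-⅓*44*(1 + 44 + √(-168 + 44)))/(-43693499/3235245) = -⅓*44*(1 + 44 + √(-124))*(-3235245/43693499) = -⅓*44*(1 + 44 + 2*I*√31)*(-3235245/43693499) = -⅓*44*(45 + 2*I*√31)*(-3235245/43693499) = (-660 - 88*I*√31/3)*(-3235245/43693499) = 2135261700/43693499 + 94900520*I*√31/43693499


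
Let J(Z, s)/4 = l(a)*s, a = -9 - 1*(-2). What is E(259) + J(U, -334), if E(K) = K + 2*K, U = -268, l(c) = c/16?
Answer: 2723/2 ≈ 1361.5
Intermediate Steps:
a = -7 (a = -9 + 2 = -7)
l(c) = c/16 (l(c) = c*(1/16) = c/16)
J(Z, s) = -7*s/4 (J(Z, s) = 4*(((1/16)*(-7))*s) = 4*(-7*s/16) = -7*s/4)
E(K) = 3*K
E(259) + J(U, -334) = 3*259 - 7/4*(-334) = 777 + 1169/2 = 2723/2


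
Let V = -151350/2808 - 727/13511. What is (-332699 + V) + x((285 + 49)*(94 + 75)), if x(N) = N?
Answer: -1747129759655/6323148 ≈ -2.7631e+5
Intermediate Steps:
V = -341155211/6323148 (V = -151350*1/2808 - 727*1/13511 = -25225/468 - 727/13511 = -341155211/6323148 ≈ -53.953)
(-332699 + V) + x((285 + 49)*(94 + 75)) = (-332699 - 341155211/6323148) + (285 + 49)*(94 + 75) = -2104046171663/6323148 + 334*169 = -2104046171663/6323148 + 56446 = -1747129759655/6323148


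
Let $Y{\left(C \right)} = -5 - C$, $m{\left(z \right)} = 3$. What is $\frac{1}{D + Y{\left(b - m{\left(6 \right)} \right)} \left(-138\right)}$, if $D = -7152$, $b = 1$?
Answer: $- \frac{1}{6738} \approx -0.00014841$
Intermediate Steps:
$\frac{1}{D + Y{\left(b - m{\left(6 \right)} \right)} \left(-138\right)} = \frac{1}{-7152 + \left(-5 - \left(1 - 3\right)\right) \left(-138\right)} = \frac{1}{-7152 + \left(-5 - -2\right) \left(-138\right)} = \frac{1}{-7152 + \left(-5 + 2\right) \left(-138\right)} = \frac{1}{-7152 - -414} = \frac{1}{-7152 + 414} = \frac{1}{-6738} = - \frac{1}{6738}$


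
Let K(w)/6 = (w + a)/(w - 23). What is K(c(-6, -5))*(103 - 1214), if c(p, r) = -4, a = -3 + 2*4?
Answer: 2222/9 ≈ 246.89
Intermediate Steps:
a = 5 (a = -3 + 8 = 5)
K(w) = 6*(5 + w)/(-23 + w) (K(w) = 6*((w + 5)/(w - 23)) = 6*((5 + w)/(-23 + w)) = 6*(5 + w)/(-23 + w))
K(c(-6, -5))*(103 - 1214) = (6*(5 - 4)/(-23 - 4))*(103 - 1214) = (6*1/(-27))*(-1111) = (6*(-1/27)*1)*(-1111) = -2/9*(-1111) = 2222/9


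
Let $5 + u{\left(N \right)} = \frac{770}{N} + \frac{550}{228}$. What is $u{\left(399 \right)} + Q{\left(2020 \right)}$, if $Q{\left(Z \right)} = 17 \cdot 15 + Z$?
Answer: $\frac{86425}{38} \approx 2274.3$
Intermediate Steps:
$Q{\left(Z \right)} = 255 + Z$
$u{\left(N \right)} = - \frac{295}{114} + \frac{770}{N}$ ($u{\left(N \right)} = -5 + \left(\frac{770}{N} + \frac{550}{228}\right) = -5 + \left(\frac{770}{N} + 550 \cdot \frac{1}{228}\right) = -5 + \left(\frac{770}{N} + \frac{275}{114}\right) = -5 + \left(\frac{275}{114} + \frac{770}{N}\right) = - \frac{295}{114} + \frac{770}{N}$)
$u{\left(399 \right)} + Q{\left(2020 \right)} = \left(- \frac{295}{114} + \frac{770}{399}\right) + \left(255 + 2020\right) = \left(- \frac{295}{114} + 770 \cdot \frac{1}{399}\right) + 2275 = \left(- \frac{295}{114} + \frac{110}{57}\right) + 2275 = - \frac{25}{38} + 2275 = \frac{86425}{38}$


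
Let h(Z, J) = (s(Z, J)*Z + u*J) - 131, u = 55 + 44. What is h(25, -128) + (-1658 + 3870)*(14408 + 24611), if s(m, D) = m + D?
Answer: 86294650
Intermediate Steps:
s(m, D) = D + m
u = 99
h(Z, J) = -131 + 99*J + Z*(J + Z) (h(Z, J) = ((J + Z)*Z + 99*J) - 131 = (Z*(J + Z) + 99*J) - 131 = (99*J + Z*(J + Z)) - 131 = -131 + 99*J + Z*(J + Z))
h(25, -128) + (-1658 + 3870)*(14408 + 24611) = (-131 + 99*(-128) + 25*(-128 + 25)) + (-1658 + 3870)*(14408 + 24611) = (-131 - 12672 + 25*(-103)) + 2212*39019 = (-131 - 12672 - 2575) + 86310028 = -15378 + 86310028 = 86294650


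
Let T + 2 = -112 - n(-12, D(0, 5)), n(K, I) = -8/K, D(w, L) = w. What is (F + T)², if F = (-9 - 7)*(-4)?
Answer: 23104/9 ≈ 2567.1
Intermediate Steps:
T = -344/3 (T = -2 + (-112 - (-8)/(-12)) = -2 + (-112 - (-8)*(-1)/12) = -2 + (-112 - 1*⅔) = -2 + (-112 - ⅔) = -2 - 338/3 = -344/3 ≈ -114.67)
F = 64 (F = -16*(-4) = 64)
(F + T)² = (64 - 344/3)² = (-152/3)² = 23104/9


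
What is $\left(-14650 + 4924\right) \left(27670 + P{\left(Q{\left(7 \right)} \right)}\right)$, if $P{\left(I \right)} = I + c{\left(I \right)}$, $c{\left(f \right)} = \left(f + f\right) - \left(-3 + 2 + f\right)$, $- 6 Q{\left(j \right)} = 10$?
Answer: $-269095726$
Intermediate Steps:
$Q{\left(j \right)} = - \frac{5}{3}$ ($Q{\left(j \right)} = \left(- \frac{1}{6}\right) 10 = - \frac{5}{3}$)
$c{\left(f \right)} = 1 + f$ ($c{\left(f \right)} = 2 f - \left(-1 + f\right) = 1 + f$)
$P{\left(I \right)} = 1 + 2 I$ ($P{\left(I \right)} = I + \left(1 + I\right) = 1 + 2 I$)
$\left(-14650 + 4924\right) \left(27670 + P{\left(Q{\left(7 \right)} \right)}\right) = \left(-14650 + 4924\right) \left(27670 + \left(1 + 2 \left(- \frac{5}{3}\right)\right)\right) = - 9726 \left(27670 + \left(1 - \frac{10}{3}\right)\right) = - 9726 \left(27670 - \frac{7}{3}\right) = \left(-9726\right) \frac{83003}{3} = -269095726$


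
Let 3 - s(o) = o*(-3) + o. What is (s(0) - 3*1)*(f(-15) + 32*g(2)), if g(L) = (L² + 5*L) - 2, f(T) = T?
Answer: 0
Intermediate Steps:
s(o) = 3 + 2*o (s(o) = 3 - (o*(-3) + o) = 3 - (-3*o + o) = 3 - (-2)*o = 3 + 2*o)
g(L) = -2 + L² + 5*L
(s(0) - 3*1)*(f(-15) + 32*g(2)) = ((3 + 2*0) - 3*1)*(-15 + 32*(-2 + 2² + 5*2)) = ((3 + 0) - 3)*(-15 + 32*(-2 + 4 + 10)) = (3 - 3)*(-15 + 32*12) = 0*(-15 + 384) = 0*369 = 0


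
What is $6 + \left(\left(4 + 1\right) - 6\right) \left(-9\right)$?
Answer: $15$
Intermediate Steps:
$6 + \left(\left(4 + 1\right) - 6\right) \left(-9\right) = 6 + \left(5 - 6\right) \left(-9\right) = 6 - -9 = 6 + 9 = 15$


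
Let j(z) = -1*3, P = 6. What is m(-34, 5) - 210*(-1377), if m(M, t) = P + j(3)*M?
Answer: 289278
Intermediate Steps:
j(z) = -3
m(M, t) = 6 - 3*M
m(-34, 5) - 210*(-1377) = (6 - 3*(-34)) - 210*(-1377) = (6 + 102) + 289170 = 108 + 289170 = 289278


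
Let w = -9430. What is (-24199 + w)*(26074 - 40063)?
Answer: 470436081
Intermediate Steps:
(-24199 + w)*(26074 - 40063) = (-24199 - 9430)*(26074 - 40063) = -33629*(-13989) = 470436081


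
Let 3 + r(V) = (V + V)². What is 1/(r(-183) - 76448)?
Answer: 1/57505 ≈ 1.7390e-5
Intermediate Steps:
r(V) = -3 + 4*V² (r(V) = -3 + (V + V)² = -3 + (2*V)² = -3 + 4*V²)
1/(r(-183) - 76448) = 1/((-3 + 4*(-183)²) - 76448) = 1/((-3 + 4*33489) - 76448) = 1/((-3 + 133956) - 76448) = 1/(133953 - 76448) = 1/57505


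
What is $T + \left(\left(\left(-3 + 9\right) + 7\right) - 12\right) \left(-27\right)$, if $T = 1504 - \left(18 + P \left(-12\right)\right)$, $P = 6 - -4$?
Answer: $1579$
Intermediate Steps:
$P = 10$ ($P = 6 + 4 = 10$)
$T = 1606$ ($T = 1504 - \left(18 + 10 \left(-12\right)\right) = 1504 - \left(18 - 120\right) = 1504 - -102 = 1504 + 102 = 1606$)
$T + \left(\left(\left(-3 + 9\right) + 7\right) - 12\right) \left(-27\right) = 1606 + \left(\left(\left(-3 + 9\right) + 7\right) - 12\right) \left(-27\right) = 1606 + \left(\left(6 + 7\right) - 12\right) \left(-27\right) = 1606 + \left(13 - 12\right) \left(-27\right) = 1606 + 1 \left(-27\right) = 1606 - 27 = 1579$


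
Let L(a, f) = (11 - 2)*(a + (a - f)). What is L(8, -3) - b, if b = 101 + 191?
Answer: -121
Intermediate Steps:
L(a, f) = -9*f + 18*a (L(a, f) = 9*(-f + 2*a) = -9*f + 18*a)
b = 292
L(8, -3) - b = (-9*(-3) + 18*8) - 1*292 = (27 + 144) - 292 = 171 - 292 = -121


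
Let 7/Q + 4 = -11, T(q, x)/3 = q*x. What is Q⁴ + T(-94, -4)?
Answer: 57107401/50625 ≈ 1128.0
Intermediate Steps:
T(q, x) = 3*q*x (T(q, x) = 3*(q*x) = 3*q*x)
Q = -7/15 (Q = 7/(-4 - 11) = 7/(-15) = 7*(-1/15) = -7/15 ≈ -0.46667)
Q⁴ + T(-94, -4) = (-7/15)⁴ + 3*(-94)*(-4) = 2401/50625 + 1128 = 57107401/50625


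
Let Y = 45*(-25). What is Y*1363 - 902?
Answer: -1534277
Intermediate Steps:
Y = -1125
Y*1363 - 902 = -1125*1363 - 902 = -1533375 - 902 = -1534277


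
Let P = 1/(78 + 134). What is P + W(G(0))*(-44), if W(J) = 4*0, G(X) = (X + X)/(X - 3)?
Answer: 1/212 ≈ 0.0047170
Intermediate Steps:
G(X) = 2*X/(-3 + X) (G(X) = (2*X)/(-3 + X) = 2*X/(-3 + X))
W(J) = 0
P = 1/212 ≈ 0.0047170
P + W(G(0))*(-44) = 1/212 + 0*(-44) = 1/212 + 0 = 1/212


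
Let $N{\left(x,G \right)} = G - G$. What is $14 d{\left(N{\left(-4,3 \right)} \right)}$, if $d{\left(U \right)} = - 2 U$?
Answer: $0$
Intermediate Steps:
$N{\left(x,G \right)} = 0$
$14 d{\left(N{\left(-4,3 \right)} \right)} = 14 \left(\left(-2\right) 0\right) = 14 \cdot 0 = 0$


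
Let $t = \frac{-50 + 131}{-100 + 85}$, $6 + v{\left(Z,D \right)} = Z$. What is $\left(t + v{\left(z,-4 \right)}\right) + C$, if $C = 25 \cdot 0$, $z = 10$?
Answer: $- \frac{7}{5} \approx -1.4$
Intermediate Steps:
$v{\left(Z,D \right)} = -6 + Z$
$C = 0$
$t = - \frac{27}{5}$ ($t = \frac{81}{-15} = 81 \left(- \frac{1}{15}\right) = - \frac{27}{5} \approx -5.4$)
$\left(t + v{\left(z,-4 \right)}\right) + C = \left(- \frac{27}{5} + \left(-6 + 10\right)\right) + 0 = \left(- \frac{27}{5} + 4\right) + 0 = - \frac{7}{5} + 0 = - \frac{7}{5}$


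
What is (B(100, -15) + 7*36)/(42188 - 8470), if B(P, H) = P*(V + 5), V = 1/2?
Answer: 401/16859 ≈ 0.023786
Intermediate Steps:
V = ½ ≈ 0.50000
B(P, H) = 11*P/2 (B(P, H) = P*(½ + 5) = P*(11/2) = 11*P/2)
(B(100, -15) + 7*36)/(42188 - 8470) = ((11/2)*100 + 7*36)/(42188 - 8470) = (550 + 252)/33718 = 802*(1/33718) = 401/16859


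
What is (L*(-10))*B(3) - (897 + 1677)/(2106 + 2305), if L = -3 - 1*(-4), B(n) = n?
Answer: -12264/401 ≈ -30.584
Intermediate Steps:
L = 1 (L = -3 + 4 = 1)
(L*(-10))*B(3) - (897 + 1677)/(2106 + 2305) = (1*(-10))*3 - (897 + 1677)/(2106 + 2305) = -10*3 - 2574/4411 = -30 - 2574/4411 = -30 - 1*234/401 = -30 - 234/401 = -12264/401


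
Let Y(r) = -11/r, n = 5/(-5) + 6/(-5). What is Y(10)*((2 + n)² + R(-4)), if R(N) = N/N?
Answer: -143/125 ≈ -1.1440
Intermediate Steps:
n = -11/5 (n = 5*(-⅕) + 6*(-⅕) = -1 - 6/5 = -11/5 ≈ -2.2000)
R(N) = 1
Y(10)*((2 + n)² + R(-4)) = (-11/10)*((2 - 11/5)² + 1) = (-11*⅒)*((-⅕)² + 1) = -11*(1/25 + 1)/10 = -11/10*26/25 = -143/125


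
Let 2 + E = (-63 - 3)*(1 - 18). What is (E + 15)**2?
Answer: 1288225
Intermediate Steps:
E = 1120 (E = -2 + (-63 - 3)*(1 - 18) = -2 - 66*(-17) = -2 + 1122 = 1120)
(E + 15)**2 = (1120 + 15)**2 = 1135**2 = 1288225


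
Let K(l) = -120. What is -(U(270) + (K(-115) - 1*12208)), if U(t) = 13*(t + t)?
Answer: 5308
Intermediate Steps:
U(t) = 26*t (U(t) = 13*(2*t) = 26*t)
-(U(270) + (K(-115) - 1*12208)) = -(26*270 + (-120 - 1*12208)) = -(7020 + (-120 - 12208)) = -(7020 - 12328) = -1*(-5308) = 5308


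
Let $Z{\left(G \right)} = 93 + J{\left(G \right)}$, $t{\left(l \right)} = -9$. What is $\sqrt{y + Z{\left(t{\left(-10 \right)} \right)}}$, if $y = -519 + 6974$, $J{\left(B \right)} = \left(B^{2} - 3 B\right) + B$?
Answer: $17 \sqrt{23} \approx 81.529$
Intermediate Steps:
$J{\left(B \right)} = B^{2} - 2 B$
$Z{\left(G \right)} = 93 + G \left(-2 + G\right)$
$y = 6455$
$\sqrt{y + Z{\left(t{\left(-10 \right)} \right)}} = \sqrt{6455 - \left(-93 + 9 \left(-2 - 9\right)\right)} = \sqrt{6455 + \left(93 - -99\right)} = \sqrt{6455 + \left(93 + 99\right)} = \sqrt{6455 + 192} = \sqrt{6647} = 17 \sqrt{23}$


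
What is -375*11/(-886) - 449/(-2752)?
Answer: 5874907/1219136 ≈ 4.8189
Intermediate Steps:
-375*11/(-886) - 449/(-2752) = -4125*(-1/886) - 449*(-1/2752) = 4125/886 + 449/2752 = 5874907/1219136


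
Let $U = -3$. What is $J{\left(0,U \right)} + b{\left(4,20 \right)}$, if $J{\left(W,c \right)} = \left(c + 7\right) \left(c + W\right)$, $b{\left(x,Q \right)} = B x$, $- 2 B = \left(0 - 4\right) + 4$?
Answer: $-12$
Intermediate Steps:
$B = 0$ ($B = - \frac{\left(0 - 4\right) + 4}{2} = - \frac{-4 + 4}{2} = \left(- \frac{1}{2}\right) 0 = 0$)
$b{\left(x,Q \right)} = 0$ ($b{\left(x,Q \right)} = 0 x = 0$)
$J{\left(W,c \right)} = \left(7 + c\right) \left(W + c\right)$
$J{\left(0,U \right)} + b{\left(4,20 \right)} = \left(\left(-3\right)^{2} + 7 \cdot 0 + 7 \left(-3\right) + 0 \left(-3\right)\right) + 0 = \left(9 + 0 - 21 + 0\right) + 0 = -12 + 0 = -12$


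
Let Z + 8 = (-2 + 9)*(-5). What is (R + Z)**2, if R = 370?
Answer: 106929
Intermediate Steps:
Z = -43 (Z = -8 + (-2 + 9)*(-5) = -8 + 7*(-5) = -8 - 35 = -43)
(R + Z)**2 = (370 - 43)**2 = 327**2 = 106929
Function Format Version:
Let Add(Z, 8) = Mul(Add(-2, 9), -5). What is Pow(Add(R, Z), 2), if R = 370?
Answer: 106929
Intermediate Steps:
Z = -43 (Z = Add(-8, Mul(Add(-2, 9), -5)) = Add(-8, Mul(7, -5)) = Add(-8, -35) = -43)
Pow(Add(R, Z), 2) = Pow(Add(370, -43), 2) = Pow(327, 2) = 106929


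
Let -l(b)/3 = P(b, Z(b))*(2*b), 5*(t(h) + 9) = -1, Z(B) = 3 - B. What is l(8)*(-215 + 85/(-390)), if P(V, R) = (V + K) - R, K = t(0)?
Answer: 2551624/65 ≈ 39256.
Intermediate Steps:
t(h) = -46/5 (t(h) = -9 + (⅕)*(-1) = -9 - ⅕ = -46/5)
K = -46/5 ≈ -9.2000
P(V, R) = -46/5 + V - R (P(V, R) = (V - 46/5) - R = (-46/5 + V) - R = -46/5 + V - R)
l(b) = -6*b*(-61/5 + 2*b) (l(b) = -3*(-46/5 + b - (3 - b))*2*b = -3*(-46/5 + b + (-3 + b))*2*b = -3*(-61/5 + 2*b)*2*b = -6*b*(-61/5 + 2*b))
l(8)*(-215 + 85/(-390)) = ((6/5)*8*(61 - 10*8))*(-215 + 85/(-390)) = ((6/5)*8*(61 - 80))*(-215 + 85*(-1/390)) = ((6/5)*8*(-19))*(-215 - 17/78) = -912/5*(-16787/78) = 2551624/65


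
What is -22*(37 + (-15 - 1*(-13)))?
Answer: -770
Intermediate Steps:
-22*(37 + (-15 - 1*(-13))) = -22*(37 + (-15 + 13)) = -22*(37 - 2) = -22*35 = -770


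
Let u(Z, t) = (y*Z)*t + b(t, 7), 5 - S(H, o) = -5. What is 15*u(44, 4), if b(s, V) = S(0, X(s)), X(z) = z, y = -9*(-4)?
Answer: 95190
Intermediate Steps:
y = 36
S(H, o) = 10 (S(H, o) = 5 - 1*(-5) = 5 + 5 = 10)
b(s, V) = 10
u(Z, t) = 10 + 36*Z*t (u(Z, t) = (36*Z)*t + 10 = 36*Z*t + 10 = 10 + 36*Z*t)
15*u(44, 4) = 15*(10 + 36*44*4) = 15*(10 + 6336) = 15*6346 = 95190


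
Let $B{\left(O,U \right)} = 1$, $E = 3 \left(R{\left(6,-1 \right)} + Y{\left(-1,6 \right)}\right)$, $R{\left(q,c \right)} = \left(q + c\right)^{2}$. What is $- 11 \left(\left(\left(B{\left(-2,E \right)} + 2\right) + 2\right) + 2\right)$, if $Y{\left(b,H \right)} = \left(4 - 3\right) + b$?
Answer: $-77$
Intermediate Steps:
$R{\left(q,c \right)} = \left(c + q\right)^{2}$
$Y{\left(b,H \right)} = 1 + b$
$E = 75$ ($E = 3 \left(\left(-1 + 6\right)^{2} + \left(1 - 1\right)\right) = 3 \left(5^{2} + 0\right) = 3 \left(25 + 0\right) = 3 \cdot 25 = 75$)
$- 11 \left(\left(\left(B{\left(-2,E \right)} + 2\right) + 2\right) + 2\right) = - 11 \left(\left(\left(1 + 2\right) + 2\right) + 2\right) = - 11 \left(\left(3 + 2\right) + 2\right) = - 11 \left(5 + 2\right) = \left(-11\right) 7 = -77$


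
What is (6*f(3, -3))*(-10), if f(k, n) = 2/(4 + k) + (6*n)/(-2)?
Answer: -3900/7 ≈ -557.14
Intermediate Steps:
f(k, n) = -3*n + 2/(4 + k) (f(k, n) = 2/(4 + k) + (6*n)*(-½) = 2/(4 + k) - 3*n = -3*n + 2/(4 + k))
(6*f(3, -3))*(-10) = (6*((2 - 12*(-3) - 3*3*(-3))/(4 + 3)))*(-10) = (6*((2 + 36 + 27)/7))*(-10) = (6*((⅐)*65))*(-10) = (6*(65/7))*(-10) = (390/7)*(-10) = -3900/7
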